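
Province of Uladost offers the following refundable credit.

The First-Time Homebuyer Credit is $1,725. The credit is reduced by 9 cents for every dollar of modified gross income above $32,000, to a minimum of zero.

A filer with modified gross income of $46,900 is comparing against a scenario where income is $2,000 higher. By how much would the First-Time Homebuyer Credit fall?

$180

At $46,900 — 9% of the $14,900 excess over $32,000 is $1,341; credit = $1,725 − $1,341 = $384.
At $48,900 — 9% of the $16,900 excess over $32,000 is $1,521; credit = $1,725 − $1,521 = $204.
Lost: $384 − $204 = $180.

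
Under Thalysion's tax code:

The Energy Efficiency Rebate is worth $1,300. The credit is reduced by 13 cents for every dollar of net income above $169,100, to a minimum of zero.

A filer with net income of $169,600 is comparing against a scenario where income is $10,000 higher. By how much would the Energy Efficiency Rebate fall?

$1,235

At $169,600 — 13% of the $500 excess over $169,100 is $65; credit = $1,300 − $65 = $1,235.
At $179,600 — 13% of the $10,500 excess over $169,100 is $1,365 ≥ base, so the credit is $0.
Lost: $1,235 − $0 = $1,235.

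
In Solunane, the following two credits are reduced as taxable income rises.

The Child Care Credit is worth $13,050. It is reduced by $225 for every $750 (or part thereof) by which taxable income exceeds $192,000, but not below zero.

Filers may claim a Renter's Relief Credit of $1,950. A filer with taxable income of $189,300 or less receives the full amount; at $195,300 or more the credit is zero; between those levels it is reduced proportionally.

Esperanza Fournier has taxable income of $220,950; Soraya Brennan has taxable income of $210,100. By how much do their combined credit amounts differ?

Esperanza ($220,950): Child Care Credit: income exceeds $192,000 by $28,950, which is 39 full-or-partial $750 increments; reduction = 39 × $225 = $8,775, leaving $4,275. Renter's Relief Credit: $220,950 is at or above $195,300, so the credit is $0. total $4,275 + $0 = $4,275
Soraya ($210,100): Child Care Credit: income exceeds $192,000 by $18,100, which is 25 full-or-partial $750 increments; reduction = 25 × $225 = $5,625, leaving $7,425. Renter's Relief Credit: $210,100 is at or above $195,300, so the credit is $0. total $7,425 + $0 = $7,425
Difference: |$4,275 − $7,425| = $3,150.

$3,150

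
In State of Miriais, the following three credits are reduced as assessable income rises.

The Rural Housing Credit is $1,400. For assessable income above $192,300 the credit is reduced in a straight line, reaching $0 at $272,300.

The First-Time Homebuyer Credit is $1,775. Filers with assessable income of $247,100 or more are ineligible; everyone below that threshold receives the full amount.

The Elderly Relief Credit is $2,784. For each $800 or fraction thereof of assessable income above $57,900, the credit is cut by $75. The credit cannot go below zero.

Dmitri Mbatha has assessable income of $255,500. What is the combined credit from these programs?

$294

Rural Housing Credit: $255,500 is $63,200 into a $80,000 phase-out range, leaving 16,800/80,000 of the credit: $1,400 × 16,800/80,000 = $294.
First-Time Homebuyer Credit: $255,500 meets or exceeds the $247,100 cutoff, so the credit is $0.
Elderly Relief Credit: income exceeds $57,900 by $197,600 → 247 increments × $75 = $18,525 ≥ base, so the credit is $0.
Total: $294 + $0 + $0 = $294.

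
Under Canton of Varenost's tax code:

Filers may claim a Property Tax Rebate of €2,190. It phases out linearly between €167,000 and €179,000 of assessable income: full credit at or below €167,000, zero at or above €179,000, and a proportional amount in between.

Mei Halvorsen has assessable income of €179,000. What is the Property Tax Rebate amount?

Property Tax Rebate: €179,000 is at or above €179,000, so the credit is €0.

€0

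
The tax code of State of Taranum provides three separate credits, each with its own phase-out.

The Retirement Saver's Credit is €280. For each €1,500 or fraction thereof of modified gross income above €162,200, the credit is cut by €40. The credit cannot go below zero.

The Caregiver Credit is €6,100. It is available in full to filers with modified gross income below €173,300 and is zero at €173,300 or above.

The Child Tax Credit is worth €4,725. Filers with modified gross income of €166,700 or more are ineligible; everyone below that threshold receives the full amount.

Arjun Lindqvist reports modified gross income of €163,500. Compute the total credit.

€11,065

Retirement Saver's Credit: income exceeds €162,200 by €1,300, which is 1 full-or-partial €1,500 increment; reduction = 1 × €40 = €40, leaving €240.
Caregiver Credit: €163,500 is below the €173,300 cutoff, so the full €6,100 applies.
Child Tax Credit: €163,500 is below the €166,700 cutoff, so the full €4,725 applies.
Total: €240 + €6,100 + €4,725 = €11,065.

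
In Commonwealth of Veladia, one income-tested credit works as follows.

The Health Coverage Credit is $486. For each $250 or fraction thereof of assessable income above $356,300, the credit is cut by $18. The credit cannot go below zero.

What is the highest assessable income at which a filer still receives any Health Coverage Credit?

$362,800

After 26 increments the reduction is 26 × $18 = $468, leaving $18; one more increment wipes it out. Increment 26 ends at excess 26 × $250 = $6,500, so the highest qualifying income is $356,300 + $6,500 = $362,800.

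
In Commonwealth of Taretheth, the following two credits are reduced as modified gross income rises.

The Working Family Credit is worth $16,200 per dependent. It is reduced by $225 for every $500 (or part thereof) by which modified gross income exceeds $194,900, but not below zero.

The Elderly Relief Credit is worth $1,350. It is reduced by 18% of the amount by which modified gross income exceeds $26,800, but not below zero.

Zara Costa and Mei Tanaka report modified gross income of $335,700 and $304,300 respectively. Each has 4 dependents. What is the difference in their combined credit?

$14,175

Zara ($335,700): Working Family Credit: base = 4 × $16,200 = $64,800. income exceeds $194,900 by $140,800, which is 282 full-or-partial $500 increments; reduction = 282 × $225 = $63,450, leaving $1,350. Elderly Relief Credit: 18% of the $308,900 excess over $26,800 is $55,602 ≥ base, so the credit is $0. total $1,350 + $0 = $1,350
Mei ($304,300): Working Family Credit: base = 4 × $16,200 = $64,800. income exceeds $194,900 by $109,400, which is 219 full-or-partial $500 increments; reduction = 219 × $225 = $49,275, leaving $15,525. Elderly Relief Credit: 18% of the $277,500 excess over $26,800 is $49,950 ≥ base, so the credit is $0. total $15,525 + $0 = $15,525
Difference: |$1,350 − $15,525| = $14,175.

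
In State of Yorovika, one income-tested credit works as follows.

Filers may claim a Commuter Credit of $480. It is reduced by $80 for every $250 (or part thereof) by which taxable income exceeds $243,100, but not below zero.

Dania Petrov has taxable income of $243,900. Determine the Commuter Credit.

$160

Commuter Credit: income exceeds $243,100 by $800, which is 4 full-or-partial $250 increments; reduction = 4 × $80 = $320, leaving $160.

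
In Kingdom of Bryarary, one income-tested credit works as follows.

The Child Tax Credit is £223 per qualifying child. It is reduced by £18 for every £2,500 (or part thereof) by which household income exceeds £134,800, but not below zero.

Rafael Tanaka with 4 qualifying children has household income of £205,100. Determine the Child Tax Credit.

£370

Child Tax Credit: base = 4 × £223 = £892. income exceeds £134,800 by £70,300, which is 29 full-or-partial £2,500 increments; reduction = 29 × £18 = £522, leaving £370.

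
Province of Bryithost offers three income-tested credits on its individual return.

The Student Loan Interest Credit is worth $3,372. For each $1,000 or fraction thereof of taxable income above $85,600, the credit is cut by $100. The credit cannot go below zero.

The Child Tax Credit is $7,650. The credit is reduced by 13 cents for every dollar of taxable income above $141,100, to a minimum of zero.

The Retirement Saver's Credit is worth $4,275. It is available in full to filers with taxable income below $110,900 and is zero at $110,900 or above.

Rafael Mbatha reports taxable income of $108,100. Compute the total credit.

Student Loan Interest Credit: income exceeds $85,600 by $22,500, which is 23 full-or-partial $1,000 increments; reduction = 23 × $100 = $2,300, leaving $1,072.
Child Tax Credit: $108,100 is at or below the $141,100 threshold, so the full $7,650 applies.
Retirement Saver's Credit: $108,100 is below the $110,900 cutoff, so the full $4,275 applies.
Total: $1,072 + $7,650 + $4,275 = $12,997.

$12,997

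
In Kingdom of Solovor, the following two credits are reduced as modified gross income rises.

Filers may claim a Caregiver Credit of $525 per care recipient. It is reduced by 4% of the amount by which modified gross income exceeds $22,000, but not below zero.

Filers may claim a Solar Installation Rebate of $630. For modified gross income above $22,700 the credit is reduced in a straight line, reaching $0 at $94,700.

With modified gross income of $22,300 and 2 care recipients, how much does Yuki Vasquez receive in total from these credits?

$1,668

Caregiver Credit: base = 2 × $525 = $1,050. 4% of the $300 excess over $22,000 is $12; credit = $1,050 − $12 = $1,038.
Solar Installation Rebate: $22,300 is at or below the $22,700 threshold, so the full $630 applies.
Total: $1,038 + $630 = $1,668.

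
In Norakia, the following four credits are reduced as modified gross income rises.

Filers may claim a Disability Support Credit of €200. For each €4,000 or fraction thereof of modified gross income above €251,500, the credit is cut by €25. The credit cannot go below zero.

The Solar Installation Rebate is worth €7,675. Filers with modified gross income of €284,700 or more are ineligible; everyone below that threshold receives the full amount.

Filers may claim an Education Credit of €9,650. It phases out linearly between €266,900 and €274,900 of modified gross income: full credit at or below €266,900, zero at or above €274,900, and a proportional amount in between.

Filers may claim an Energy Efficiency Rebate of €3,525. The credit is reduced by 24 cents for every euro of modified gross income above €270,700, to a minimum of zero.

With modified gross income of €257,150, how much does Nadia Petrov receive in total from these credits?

€21,000

Disability Support Credit: income exceeds €251,500 by €5,650, which is 2 full-or-partial €4,000 increments; reduction = 2 × €25 = €50, leaving €150.
Solar Installation Rebate: €257,150 is below the €284,700 cutoff, so the full €7,675 applies.
Education Credit: €257,150 is at or below the €266,900 threshold, so the full €9,650 applies.
Energy Efficiency Rebate: €257,150 is at or below the €270,700 threshold, so the full €3,525 applies.
Total: €150 + €7,675 + €9,650 + €3,525 = €21,000.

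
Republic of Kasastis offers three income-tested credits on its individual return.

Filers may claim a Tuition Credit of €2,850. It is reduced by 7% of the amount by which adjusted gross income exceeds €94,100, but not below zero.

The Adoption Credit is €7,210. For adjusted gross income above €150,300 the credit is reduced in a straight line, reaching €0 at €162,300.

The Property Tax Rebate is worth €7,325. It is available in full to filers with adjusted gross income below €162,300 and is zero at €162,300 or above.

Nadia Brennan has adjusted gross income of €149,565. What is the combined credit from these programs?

€14,535

Tuition Credit: 7% of the €55,465 excess over €94,100 is €3,882.55 ≥ base, so the credit is €0.
Adoption Credit: €149,565 is at or below the €150,300 threshold, so the full €7,210 applies.
Property Tax Rebate: €149,565 is below the €162,300 cutoff, so the full €7,325 applies.
Total: €0 + €7,210 + €7,325 = €14,535.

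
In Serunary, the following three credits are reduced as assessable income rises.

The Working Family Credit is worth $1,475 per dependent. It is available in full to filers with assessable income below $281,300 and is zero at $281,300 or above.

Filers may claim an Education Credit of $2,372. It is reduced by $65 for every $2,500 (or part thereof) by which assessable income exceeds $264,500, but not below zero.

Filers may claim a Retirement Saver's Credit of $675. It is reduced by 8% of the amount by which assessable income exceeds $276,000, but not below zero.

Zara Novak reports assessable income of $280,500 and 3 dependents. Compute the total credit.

$6,657

Working Family Credit: base = 3 × $1,475 = $4,425. $280,500 is below the $281,300 cutoff, so the full $4,425 applies.
Education Credit: income exceeds $264,500 by $16,000, which is 7 full-or-partial $2,500 increments; reduction = 7 × $65 = $455, leaving $1,917.
Retirement Saver's Credit: 8% of the $4,500 excess over $276,000 is $360; credit = $675 − $360 = $315.
Total: $4,425 + $1,917 + $315 = $6,657.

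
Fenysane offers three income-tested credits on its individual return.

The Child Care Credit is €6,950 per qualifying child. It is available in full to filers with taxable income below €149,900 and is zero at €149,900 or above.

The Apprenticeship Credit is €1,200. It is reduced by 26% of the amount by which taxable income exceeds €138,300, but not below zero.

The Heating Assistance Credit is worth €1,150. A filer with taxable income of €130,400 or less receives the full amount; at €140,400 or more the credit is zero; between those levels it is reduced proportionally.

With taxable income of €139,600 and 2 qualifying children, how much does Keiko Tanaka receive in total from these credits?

Child Care Credit: base = 2 × €6,950 = €13,900. €139,600 is below the €149,900 cutoff, so the full €13,900 applies.
Apprenticeship Credit: 26% of the €1,300 excess over €138,300 is €338; credit = €1,200 − €338 = €862.
Heating Assistance Credit: €139,600 is €9,200 into a €10,000 phase-out range, leaving 800/10,000 of the credit: €1,150 × 800/10,000 = €92.
Total: €13,900 + €862 + €92 = €14,854.

€14,854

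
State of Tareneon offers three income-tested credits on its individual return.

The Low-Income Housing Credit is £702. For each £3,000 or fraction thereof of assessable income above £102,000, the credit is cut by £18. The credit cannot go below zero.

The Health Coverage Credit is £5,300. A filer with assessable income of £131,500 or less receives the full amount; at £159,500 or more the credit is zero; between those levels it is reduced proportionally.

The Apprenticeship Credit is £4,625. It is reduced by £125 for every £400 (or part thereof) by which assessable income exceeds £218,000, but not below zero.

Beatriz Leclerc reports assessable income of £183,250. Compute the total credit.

£4,823

Low-Income Housing Credit: income exceeds £102,000 by £81,250, which is 28 full-or-partial £3,000 increments; reduction = 28 × £18 = £504, leaving £198.
Health Coverage Credit: £183,250 is at or above £159,500, so the credit is £0.
Apprenticeship Credit: £183,250 is at or below the £218,000 threshold, so the full £4,625 applies.
Total: £198 + £0 + £4,625 = £4,823.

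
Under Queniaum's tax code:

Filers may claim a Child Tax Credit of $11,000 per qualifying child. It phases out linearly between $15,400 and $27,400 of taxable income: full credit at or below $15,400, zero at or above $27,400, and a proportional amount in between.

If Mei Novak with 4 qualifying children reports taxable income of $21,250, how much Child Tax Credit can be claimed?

Child Tax Credit: base = 4 × $11,000 = $44,000. $21,250 is $5,850 into a $12,000 phase-out range, leaving 6,150/12,000 of the credit: $44,000 × 6,150/12,000 = $22,550.

$22,550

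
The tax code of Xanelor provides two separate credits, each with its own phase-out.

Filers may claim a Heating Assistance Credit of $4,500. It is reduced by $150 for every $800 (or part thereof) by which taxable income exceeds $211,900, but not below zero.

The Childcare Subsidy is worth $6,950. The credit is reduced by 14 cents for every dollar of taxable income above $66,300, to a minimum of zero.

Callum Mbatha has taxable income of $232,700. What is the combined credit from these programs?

$600

Heating Assistance Credit: income exceeds $211,900 by $20,800, which is 26 full-or-partial $800 increments; reduction = 26 × $150 = $3,900, leaving $600.
Childcare Subsidy: 14% of the $166,400 excess over $66,300 is $23,296 ≥ base, so the credit is $0.
Total: $600 + $0 = $600.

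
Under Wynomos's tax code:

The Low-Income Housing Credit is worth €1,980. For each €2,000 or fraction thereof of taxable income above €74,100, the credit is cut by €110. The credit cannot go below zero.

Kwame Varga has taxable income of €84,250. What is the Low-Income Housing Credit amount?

Low-Income Housing Credit: income exceeds €74,100 by €10,150, which is 6 full-or-partial €2,000 increments; reduction = 6 × €110 = €660, leaving €1,320.

€1,320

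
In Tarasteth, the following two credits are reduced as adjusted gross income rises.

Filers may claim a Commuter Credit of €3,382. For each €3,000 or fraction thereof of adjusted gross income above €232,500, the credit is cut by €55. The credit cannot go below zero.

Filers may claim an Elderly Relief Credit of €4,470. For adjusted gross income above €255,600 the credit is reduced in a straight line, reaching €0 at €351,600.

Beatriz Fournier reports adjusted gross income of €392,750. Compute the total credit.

Commuter Credit: income exceeds €232,500 by €160,250, which is 54 full-or-partial €3,000 increments; reduction = 54 × €55 = €2,970, leaving €412.
Elderly Relief Credit: €392,750 is at or above €351,600, so the credit is €0.
Total: €412 + €0 = €412.

€412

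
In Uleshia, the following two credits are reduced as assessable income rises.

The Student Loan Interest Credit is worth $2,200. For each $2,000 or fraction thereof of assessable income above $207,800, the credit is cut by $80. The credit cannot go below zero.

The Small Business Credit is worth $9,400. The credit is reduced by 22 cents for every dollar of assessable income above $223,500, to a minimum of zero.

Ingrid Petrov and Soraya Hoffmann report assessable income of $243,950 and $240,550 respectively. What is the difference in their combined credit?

$908

Ingrid ($243,950): Student Loan Interest Credit: income exceeds $207,800 by $36,150, which is 19 full-or-partial $2,000 increments; reduction = 19 × $80 = $1,520, leaving $680. Small Business Credit: 22% of the $20,450 excess over $223,500 is $4,499; credit = $9,400 − $4,499 = $4,901. total $680 + $4,901 = $5,581
Soraya ($240,550): Student Loan Interest Credit: income exceeds $207,800 by $32,750, which is 17 full-or-partial $2,000 increments; reduction = 17 × $80 = $1,360, leaving $840. Small Business Credit: 22% of the $17,050 excess over $223,500 is $3,751; credit = $9,400 − $3,751 = $5,649. total $840 + $5,649 = $6,489
Difference: |$5,581 − $6,489| = $908.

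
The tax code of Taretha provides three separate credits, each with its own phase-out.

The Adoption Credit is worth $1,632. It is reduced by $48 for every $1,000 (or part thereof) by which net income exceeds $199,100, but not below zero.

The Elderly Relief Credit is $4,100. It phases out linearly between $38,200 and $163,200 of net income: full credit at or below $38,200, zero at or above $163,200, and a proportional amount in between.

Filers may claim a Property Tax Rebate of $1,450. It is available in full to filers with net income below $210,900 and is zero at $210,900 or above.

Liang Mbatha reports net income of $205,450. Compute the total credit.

$2,746

Adoption Credit: income exceeds $199,100 by $6,350, which is 7 full-or-partial $1,000 increments; reduction = 7 × $48 = $336, leaving $1,296.
Elderly Relief Credit: $205,450 is at or above $163,200, so the credit is $0.
Property Tax Rebate: $205,450 is below the $210,900 cutoff, so the full $1,450 applies.
Total: $1,296 + $0 + $1,450 = $2,746.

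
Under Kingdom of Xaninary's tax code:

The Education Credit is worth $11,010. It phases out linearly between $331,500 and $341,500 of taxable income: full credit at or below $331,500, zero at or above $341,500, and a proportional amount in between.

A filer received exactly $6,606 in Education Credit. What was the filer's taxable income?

$6,606 is 6,606/11,010 of the full $11,010, so 4,404/11,010 of the $10,000 range has been used: income = $331,500 + $10,000 × 4,404/11,010 = $335,500.

$335,500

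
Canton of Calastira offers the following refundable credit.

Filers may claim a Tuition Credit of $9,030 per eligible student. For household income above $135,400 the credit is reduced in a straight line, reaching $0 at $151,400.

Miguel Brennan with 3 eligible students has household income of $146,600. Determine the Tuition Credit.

$8,127

Tuition Credit: base = 3 × $9,030 = $27,090. $146,600 is $11,200 into a $16,000 phase-out range, leaving 4,800/16,000 of the credit: $27,090 × 4,800/16,000 = $8,127.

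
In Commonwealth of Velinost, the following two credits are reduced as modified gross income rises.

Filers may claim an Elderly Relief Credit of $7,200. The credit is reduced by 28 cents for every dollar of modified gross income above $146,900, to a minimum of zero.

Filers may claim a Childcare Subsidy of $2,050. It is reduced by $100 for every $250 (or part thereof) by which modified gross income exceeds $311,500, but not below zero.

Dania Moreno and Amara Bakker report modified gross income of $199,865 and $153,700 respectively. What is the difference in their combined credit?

$5,296

Dania ($199,865): Elderly Relief Credit: 28% of the $52,965 excess over $146,900 is $14,830.20 ≥ base, so the credit is $0. Childcare Subsidy: $199,865 is at or below the $311,500 threshold, so the full $2,050 applies. total $0 + $2,050 = $2,050
Amara ($153,700): Elderly Relief Credit: 28% of the $6,800 excess over $146,900 is $1,904; credit = $7,200 − $1,904 = $5,296. Childcare Subsidy: $153,700 is at or below the $311,500 threshold, so the full $2,050 applies. total $5,296 + $2,050 = $7,346
Difference: |$2,050 − $7,346| = $5,296.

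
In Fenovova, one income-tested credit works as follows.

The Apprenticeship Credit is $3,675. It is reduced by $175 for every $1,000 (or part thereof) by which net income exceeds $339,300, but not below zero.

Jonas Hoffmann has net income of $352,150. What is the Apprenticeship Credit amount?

Apprenticeship Credit: income exceeds $339,300 by $12,850, which is 13 full-or-partial $1,000 increments; reduction = 13 × $175 = $2,275, leaving $1,400.

$1,400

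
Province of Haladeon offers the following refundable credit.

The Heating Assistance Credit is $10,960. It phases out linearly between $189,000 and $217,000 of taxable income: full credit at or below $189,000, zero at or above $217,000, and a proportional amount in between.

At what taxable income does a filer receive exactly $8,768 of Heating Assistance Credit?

$8,768 is 8,768/10,960 of the full $10,960, so 2,192/10,960 of the $28,000 range has been used: income = $189,000 + $28,000 × 2,192/10,960 = $194,600.

$194,600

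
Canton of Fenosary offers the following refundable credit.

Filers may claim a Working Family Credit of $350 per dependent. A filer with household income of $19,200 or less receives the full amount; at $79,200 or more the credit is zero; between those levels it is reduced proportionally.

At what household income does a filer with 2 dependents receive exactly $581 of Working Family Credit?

Full credit = 2 × $350 = $700.
$581 is 581/700 of the full $700, so 119/700 of the $60,000 range has been used: income = $19,200 + $60,000 × 119/700 = $29,400.

$29,400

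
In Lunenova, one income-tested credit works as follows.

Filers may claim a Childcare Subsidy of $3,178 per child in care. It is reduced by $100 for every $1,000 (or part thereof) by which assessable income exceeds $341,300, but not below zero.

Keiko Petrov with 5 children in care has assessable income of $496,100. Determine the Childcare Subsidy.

Childcare Subsidy: base = 5 × $3,178 = $15,890. income exceeds $341,300 by $154,800, which is 155 full-or-partial $1,000 increments; reduction = 155 × $100 = $15,500, leaving $390.

$390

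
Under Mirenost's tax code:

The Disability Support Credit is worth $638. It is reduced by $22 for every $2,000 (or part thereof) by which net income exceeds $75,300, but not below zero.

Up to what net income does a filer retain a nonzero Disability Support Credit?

After 28 increments the reduction is 28 × $22 = $616, leaving $22; one more increment wipes it out. Increment 28 ends at excess 28 × $2,000 = $56,000, so the highest qualifying income is $75,300 + $56,000 = $131,300.

$131,300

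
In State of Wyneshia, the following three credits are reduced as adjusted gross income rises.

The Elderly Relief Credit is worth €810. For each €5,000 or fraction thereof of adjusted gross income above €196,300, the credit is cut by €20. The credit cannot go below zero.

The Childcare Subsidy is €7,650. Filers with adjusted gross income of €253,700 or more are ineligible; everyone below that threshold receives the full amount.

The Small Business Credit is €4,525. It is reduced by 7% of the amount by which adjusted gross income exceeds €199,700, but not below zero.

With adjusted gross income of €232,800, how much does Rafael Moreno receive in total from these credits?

Elderly Relief Credit: income exceeds €196,300 by €36,500, which is 8 full-or-partial €5,000 increments; reduction = 8 × €20 = €160, leaving €650.
Childcare Subsidy: €232,800 is below the €253,700 cutoff, so the full €7,650 applies.
Small Business Credit: 7% of the €33,100 excess over €199,700 is €2,317; credit = €4,525 − €2,317 = €2,208.
Total: €650 + €7,650 + €2,208 = €10,508.

€10,508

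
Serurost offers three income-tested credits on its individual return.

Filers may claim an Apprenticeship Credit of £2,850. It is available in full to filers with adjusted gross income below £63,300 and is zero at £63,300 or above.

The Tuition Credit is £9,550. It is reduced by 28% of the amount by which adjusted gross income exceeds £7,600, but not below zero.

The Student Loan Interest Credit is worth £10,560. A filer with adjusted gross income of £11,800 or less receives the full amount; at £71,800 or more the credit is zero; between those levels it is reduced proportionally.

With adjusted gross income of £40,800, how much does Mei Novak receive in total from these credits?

Apprenticeship Credit: £40,800 is below the £63,300 cutoff, so the full £2,850 applies.
Tuition Credit: 28% of the £33,200 excess over £7,600 is £9,296; credit = £9,550 − £9,296 = £254.
Student Loan Interest Credit: £40,800 is £29,000 into a £60,000 phase-out range, leaving 31,000/60,000 of the credit: £10,560 × 31,000/60,000 = £5,456.
Total: £2,850 + £254 + £5,456 = £8,560.

£8,560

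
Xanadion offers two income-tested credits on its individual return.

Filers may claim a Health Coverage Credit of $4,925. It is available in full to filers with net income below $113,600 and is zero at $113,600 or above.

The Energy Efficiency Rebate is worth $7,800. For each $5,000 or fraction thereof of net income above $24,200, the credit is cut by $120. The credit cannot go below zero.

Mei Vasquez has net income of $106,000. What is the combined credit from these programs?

$10,685

Health Coverage Credit: $106,000 is below the $113,600 cutoff, so the full $4,925 applies.
Energy Efficiency Rebate: income exceeds $24,200 by $81,800, which is 17 full-or-partial $5,000 increments; reduction = 17 × $120 = $2,040, leaving $5,760.
Total: $4,925 + $5,760 = $10,685.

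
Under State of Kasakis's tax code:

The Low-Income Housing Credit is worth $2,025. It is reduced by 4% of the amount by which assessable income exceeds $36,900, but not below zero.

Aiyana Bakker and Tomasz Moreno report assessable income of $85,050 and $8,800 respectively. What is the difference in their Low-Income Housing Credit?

$1,926

Aiyana ($85,050): Low-Income Housing Credit: 4% of the $48,150 excess over $36,900 is $1,926; credit = $2,025 − $1,926 = $99.
Tomasz ($8,800): Low-Income Housing Credit: $8,800 is at or below the $36,900 threshold, so the full $2,025 applies.
Difference: |$99 − $2,025| = $1,926.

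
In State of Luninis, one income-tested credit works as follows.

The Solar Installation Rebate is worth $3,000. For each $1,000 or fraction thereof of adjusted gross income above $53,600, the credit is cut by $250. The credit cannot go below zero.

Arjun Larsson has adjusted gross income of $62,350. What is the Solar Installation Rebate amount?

$750

Solar Installation Rebate: income exceeds $53,600 by $8,750, which is 9 full-or-partial $1,000 increments; reduction = 9 × $250 = $2,250, leaving $750.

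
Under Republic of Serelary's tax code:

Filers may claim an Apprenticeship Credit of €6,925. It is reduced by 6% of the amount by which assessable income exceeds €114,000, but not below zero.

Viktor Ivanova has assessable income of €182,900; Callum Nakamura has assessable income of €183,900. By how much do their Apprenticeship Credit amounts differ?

Viktor (€182,900): Apprenticeship Credit: 6% of the €68,900 excess over €114,000 is €4,134; credit = €6,925 − €4,134 = €2,791.
Callum (€183,900): Apprenticeship Credit: 6% of the €69,900 excess over €114,000 is €4,194; credit = €6,925 − €4,194 = €2,731.
Difference: |€2,791 − €2,731| = €60.

€60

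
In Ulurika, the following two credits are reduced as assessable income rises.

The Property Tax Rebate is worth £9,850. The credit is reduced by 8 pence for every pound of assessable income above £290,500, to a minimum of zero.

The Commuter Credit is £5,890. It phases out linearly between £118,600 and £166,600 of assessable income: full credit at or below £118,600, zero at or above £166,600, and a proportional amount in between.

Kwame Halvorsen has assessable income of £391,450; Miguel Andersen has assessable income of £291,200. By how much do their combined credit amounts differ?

£8,020

Kwame (£391,450): Property Tax Rebate: 8% of the £100,950 excess over £290,500 is £8,076; credit = £9,850 − £8,076 = £1,774. Commuter Credit: £391,450 is at or above £166,600, so the credit is £0. total £1,774 + £0 = £1,774
Miguel (£291,200): Property Tax Rebate: 8% of the £700 excess over £290,500 is £56; credit = £9,850 − £56 = £9,794. Commuter Credit: £291,200 is at or above £166,600, so the credit is £0. total £9,794 + £0 = £9,794
Difference: |£1,774 − £9,794| = £8,020.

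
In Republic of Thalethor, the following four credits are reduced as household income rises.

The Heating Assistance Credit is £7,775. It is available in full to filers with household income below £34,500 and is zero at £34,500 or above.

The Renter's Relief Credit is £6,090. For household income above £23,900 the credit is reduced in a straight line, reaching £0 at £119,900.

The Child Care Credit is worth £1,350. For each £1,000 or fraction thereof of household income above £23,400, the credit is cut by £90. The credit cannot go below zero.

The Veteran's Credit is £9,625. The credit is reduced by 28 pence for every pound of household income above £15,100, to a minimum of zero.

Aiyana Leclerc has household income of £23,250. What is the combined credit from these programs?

Heating Assistance Credit: £23,250 is below the £34,500 cutoff, so the full £7,775 applies.
Renter's Relief Credit: £23,250 is at or below the £23,900 threshold, so the full £6,090 applies.
Child Care Credit: £23,250 is at or below the £23,400 threshold, so the full £1,350 applies.
Veteran's Credit: 28% of the £8,150 excess over £15,100 is £2,282; credit = £9,625 − £2,282 = £7,343.
Total: £7,775 + £6,090 + £1,350 + £7,343 = £22,558.

£22,558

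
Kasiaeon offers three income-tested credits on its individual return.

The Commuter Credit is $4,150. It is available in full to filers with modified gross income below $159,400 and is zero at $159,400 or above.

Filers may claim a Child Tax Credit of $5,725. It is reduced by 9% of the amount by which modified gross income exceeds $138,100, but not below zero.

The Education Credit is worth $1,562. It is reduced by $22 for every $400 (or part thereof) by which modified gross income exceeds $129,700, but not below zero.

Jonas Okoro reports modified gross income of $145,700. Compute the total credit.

$9,873

Commuter Credit: $145,700 is below the $159,400 cutoff, so the full $4,150 applies.
Child Tax Credit: 9% of the $7,600 excess over $138,100 is $684; credit = $5,725 − $684 = $5,041.
Education Credit: income exceeds $129,700 by $16,000, which is 40 full-or-partial $400 increments; reduction = 40 × $22 = $880, leaving $682.
Total: $4,150 + $5,041 + $682 = $9,873.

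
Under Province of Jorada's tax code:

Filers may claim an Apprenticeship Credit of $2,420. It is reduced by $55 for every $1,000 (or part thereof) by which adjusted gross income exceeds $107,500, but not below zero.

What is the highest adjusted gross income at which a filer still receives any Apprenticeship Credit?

After 43 increments the reduction is 43 × $55 = $2,365, leaving $55; one more increment wipes it out. Increment 43 ends at excess 43 × $1,000 = $43,000, so the highest qualifying income is $107,500 + $43,000 = $150,500.

$150,500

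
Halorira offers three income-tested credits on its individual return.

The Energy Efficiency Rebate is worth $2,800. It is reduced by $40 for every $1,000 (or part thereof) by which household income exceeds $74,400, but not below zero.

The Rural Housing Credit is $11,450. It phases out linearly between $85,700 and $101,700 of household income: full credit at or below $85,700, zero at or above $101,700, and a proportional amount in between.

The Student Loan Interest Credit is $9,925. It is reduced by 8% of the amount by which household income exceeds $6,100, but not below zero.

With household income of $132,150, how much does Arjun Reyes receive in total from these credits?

Energy Efficiency Rebate: income exceeds $74,400 by $57,750, which is 58 full-or-partial $1,000 increments; reduction = 58 × $40 = $2,320, leaving $480.
Rural Housing Credit: $132,150 is at or above $101,700, so the credit is $0.
Student Loan Interest Credit: 8% of the $126,050 excess over $6,100 is $10,084 ≥ base, so the credit is $0.
Total: $480 + $0 + $0 = $480.

$480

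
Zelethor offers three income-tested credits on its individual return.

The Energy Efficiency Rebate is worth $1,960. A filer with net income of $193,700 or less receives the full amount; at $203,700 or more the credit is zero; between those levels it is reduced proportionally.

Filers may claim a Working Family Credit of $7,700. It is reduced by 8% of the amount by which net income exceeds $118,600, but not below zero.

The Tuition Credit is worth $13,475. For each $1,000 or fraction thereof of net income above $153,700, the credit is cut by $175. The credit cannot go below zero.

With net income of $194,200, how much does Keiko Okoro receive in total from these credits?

Energy Efficiency Rebate: $194,200 is $500 into a $10,000 phase-out range, leaving 9,500/10,000 of the credit: $1,960 × 9,500/10,000 = $1,862.
Working Family Credit: 8% of the $75,600 excess over $118,600 is $6,048; credit = $7,700 − $6,048 = $1,652.
Tuition Credit: income exceeds $153,700 by $40,500, which is 41 full-or-partial $1,000 increments; reduction = 41 × $175 = $7,175, leaving $6,300.
Total: $1,862 + $1,652 + $6,300 = $9,814.

$9,814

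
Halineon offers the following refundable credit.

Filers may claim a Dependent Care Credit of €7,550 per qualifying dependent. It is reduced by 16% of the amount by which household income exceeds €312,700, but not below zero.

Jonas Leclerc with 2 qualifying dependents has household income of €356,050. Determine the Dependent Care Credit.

€8,164

Dependent Care Credit: base = 2 × €7,550 = €15,100. 16% of the €43,350 excess over €312,700 is €6,936; credit = €15,100 − €6,936 = €8,164.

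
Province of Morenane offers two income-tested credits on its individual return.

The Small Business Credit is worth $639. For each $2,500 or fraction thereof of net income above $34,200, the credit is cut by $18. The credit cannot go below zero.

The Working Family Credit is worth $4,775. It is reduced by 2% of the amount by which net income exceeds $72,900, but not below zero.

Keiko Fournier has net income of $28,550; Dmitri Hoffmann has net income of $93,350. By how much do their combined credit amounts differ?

$841

Keiko ($28,550): Small Business Credit: $28,550 is at or below the $34,200 threshold, so the full $639 applies. Working Family Credit: $28,550 is at or below the $72,900 threshold, so the full $4,775 applies. total $639 + $4,775 = $5,414
Dmitri ($93,350): Small Business Credit: income exceeds $34,200 by $59,150, which is 24 full-or-partial $2,500 increments; reduction = 24 × $18 = $432, leaving $207. Working Family Credit: 2% of the $20,450 excess over $72,900 is $409; credit = $4,775 − $409 = $4,366. total $207 + $4,366 = $4,573
Difference: |$5,414 − $4,573| = $841.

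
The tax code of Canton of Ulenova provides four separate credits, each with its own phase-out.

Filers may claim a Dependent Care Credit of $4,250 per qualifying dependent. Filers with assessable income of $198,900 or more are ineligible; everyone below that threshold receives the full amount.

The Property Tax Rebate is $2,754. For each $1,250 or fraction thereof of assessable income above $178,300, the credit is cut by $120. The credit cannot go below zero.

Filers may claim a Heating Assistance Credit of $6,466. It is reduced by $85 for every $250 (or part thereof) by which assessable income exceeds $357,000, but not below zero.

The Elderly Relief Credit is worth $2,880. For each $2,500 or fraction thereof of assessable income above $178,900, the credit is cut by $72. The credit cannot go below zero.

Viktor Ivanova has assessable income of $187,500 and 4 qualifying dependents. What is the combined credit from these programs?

$27,852

Dependent Care Credit: base = 4 × $4,250 = $17,000. $187,500 is below the $198,900 cutoff, so the full $17,000 applies.
Property Tax Rebate: income exceeds $178,300 by $9,200, which is 8 full-or-partial $1,250 increments; reduction = 8 × $120 = $960, leaving $1,794.
Heating Assistance Credit: $187,500 is at or below the $357,000 threshold, so the full $6,466 applies.
Elderly Relief Credit: income exceeds $178,900 by $8,600, which is 4 full-or-partial $2,500 increments; reduction = 4 × $72 = $288, leaving $2,592.
Total: $17,000 + $1,794 + $6,466 + $2,592 = $27,852.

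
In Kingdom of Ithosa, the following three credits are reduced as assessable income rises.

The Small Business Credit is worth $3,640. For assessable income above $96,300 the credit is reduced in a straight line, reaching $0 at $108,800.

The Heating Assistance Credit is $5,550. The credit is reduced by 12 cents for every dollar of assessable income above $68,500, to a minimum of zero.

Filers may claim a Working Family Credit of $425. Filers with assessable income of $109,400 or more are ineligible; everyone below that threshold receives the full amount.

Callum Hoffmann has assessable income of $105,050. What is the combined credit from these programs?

Small Business Credit: $105,050 is $8,750 into a $12,500 phase-out range, leaving 3,750/12,500 of the credit: $3,640 × 3,750/12,500 = $1,092.
Heating Assistance Credit: 12% of the $36,550 excess over $68,500 is $4,386; credit = $5,550 − $4,386 = $1,164.
Working Family Credit: $105,050 is below the $109,400 cutoff, so the full $425 applies.
Total: $1,092 + $1,164 + $425 = $2,681.

$2,681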